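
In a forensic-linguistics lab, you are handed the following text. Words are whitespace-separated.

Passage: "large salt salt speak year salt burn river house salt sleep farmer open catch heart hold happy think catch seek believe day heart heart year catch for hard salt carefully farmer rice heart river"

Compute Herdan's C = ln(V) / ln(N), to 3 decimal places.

N = 34, V = 22.
ln(V) = 3.091042, ln(N) = 3.526361
C = 3.091042 / 3.526361 = 0.877

0.877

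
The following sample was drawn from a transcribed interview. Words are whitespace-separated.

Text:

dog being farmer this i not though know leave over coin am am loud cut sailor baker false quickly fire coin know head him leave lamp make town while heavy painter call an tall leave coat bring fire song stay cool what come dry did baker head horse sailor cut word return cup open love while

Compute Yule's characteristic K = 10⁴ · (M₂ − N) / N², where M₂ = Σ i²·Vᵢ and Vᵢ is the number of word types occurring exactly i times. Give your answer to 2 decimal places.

Frequencies: leave:3, know:2, coin:2, am:2, cut:2, sailor:2, baker:2, fire:2, head:2, while:2, dog:1, being:1, farmer:1, this:1, i:1, not:1, though:1, over:1, loud:1, false:1, … (25 more, each freq 1)
N = 56. Frequency spectrum: V_1=35, V_2=9, V_3=1
M₂ = 1²·35 + 2²·9 + 3²·1 = 80
K = 10000 × (80 − 56) / 56² = 76.53

76.53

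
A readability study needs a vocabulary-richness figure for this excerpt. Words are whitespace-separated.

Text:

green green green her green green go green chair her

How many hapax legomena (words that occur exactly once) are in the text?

2

Frequencies: green:6, her:2, go:1, chair:1
Hapax (freq=1): chair, go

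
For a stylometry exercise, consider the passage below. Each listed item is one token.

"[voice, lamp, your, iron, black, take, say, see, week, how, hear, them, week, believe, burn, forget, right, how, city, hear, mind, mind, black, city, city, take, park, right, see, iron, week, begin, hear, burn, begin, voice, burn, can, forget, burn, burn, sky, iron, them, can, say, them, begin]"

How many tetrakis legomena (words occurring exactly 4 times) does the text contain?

Frequencies: burn:5, iron:3, week:3, hear:3, them:3, city:3, begin:3, voice:2, black:2, take:2, say:2, see:2, how:2, forget:2, right:2, mind:2, can:2, lamp:1, your:1, believe:1, … (2 more, each freq 1)
Words with frequency 4: (none)

0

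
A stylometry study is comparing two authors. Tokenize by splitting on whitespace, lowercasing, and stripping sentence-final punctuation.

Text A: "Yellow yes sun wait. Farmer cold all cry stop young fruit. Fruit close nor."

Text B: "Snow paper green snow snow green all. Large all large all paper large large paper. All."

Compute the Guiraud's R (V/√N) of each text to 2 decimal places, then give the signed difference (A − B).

2.22

A: V=13, N=14, R=3.47
B: V=5, N=16, R=1.25
Difference = 3.47 − 1.25 = 2.22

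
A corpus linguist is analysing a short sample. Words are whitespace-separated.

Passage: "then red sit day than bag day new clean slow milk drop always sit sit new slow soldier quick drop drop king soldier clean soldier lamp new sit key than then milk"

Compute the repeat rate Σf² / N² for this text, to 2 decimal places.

0.07

Frequencies: sit:4, new:3, drop:3, soldier:3, then:2, day:2, than:2, clean:2, slow:2, milk:2, red:1, bag:1, always:1, quick:1, king:1, lamp:1, key:1
Σf² = 74; N² = 1024
Repeat rate = 74 / 1024 = 0.07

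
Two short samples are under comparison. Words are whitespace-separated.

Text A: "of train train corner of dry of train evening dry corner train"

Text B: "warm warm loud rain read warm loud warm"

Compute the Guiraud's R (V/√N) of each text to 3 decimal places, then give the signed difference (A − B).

0.029

A: V=5, N=12, R=1.443
B: V=4, N=8, R=1.414
Difference = 1.443 − 1.414 = 0.029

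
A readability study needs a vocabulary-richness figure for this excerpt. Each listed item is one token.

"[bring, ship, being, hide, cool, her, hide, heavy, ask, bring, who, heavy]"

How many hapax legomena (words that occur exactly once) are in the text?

6

Frequencies: bring:2, hide:2, heavy:2, ship:1, being:1, cool:1, her:1, ask:1, who:1
Hapax (freq=1): ask, being, cool, her, ship, who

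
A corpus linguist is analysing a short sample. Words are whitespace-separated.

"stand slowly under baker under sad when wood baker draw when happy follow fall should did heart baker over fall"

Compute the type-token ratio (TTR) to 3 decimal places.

0.750

N = 20 tokens, V = 15 types.
TTR = V / N = 15 / 20 = 0.750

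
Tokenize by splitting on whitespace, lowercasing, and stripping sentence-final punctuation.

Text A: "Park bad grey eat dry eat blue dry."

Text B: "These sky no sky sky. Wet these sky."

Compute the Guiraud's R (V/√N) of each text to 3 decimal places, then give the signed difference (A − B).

A: V=6, N=8, R=2.121
B: V=4, N=8, R=1.414
Difference = 2.121 − 1.414 = 0.707

0.707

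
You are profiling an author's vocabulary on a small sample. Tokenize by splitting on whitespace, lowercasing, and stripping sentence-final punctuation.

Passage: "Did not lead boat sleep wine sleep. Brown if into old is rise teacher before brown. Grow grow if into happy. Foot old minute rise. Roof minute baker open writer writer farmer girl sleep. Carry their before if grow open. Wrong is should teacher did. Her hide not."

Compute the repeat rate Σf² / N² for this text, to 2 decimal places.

Frequencies: sleep:3, if:3, grow:3, did:2, not:2, brown:2, into:2, old:2, is:2, rise:2, teacher:2, before:2, minute:2, open:2, writer:2, lead:1, boat:1, wine:1, happy:1, foot:1, … (10 more, each freq 1)
Σf² = 90; N² = 2304
Repeat rate = 90 / 2304 = 0.04

0.04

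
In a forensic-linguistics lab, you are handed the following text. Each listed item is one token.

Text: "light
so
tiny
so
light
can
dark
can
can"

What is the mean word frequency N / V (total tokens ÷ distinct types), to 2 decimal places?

N = 9 tokens, V = 5 types.
Mean frequency = N / V = 9 / 5 = 1.80

1.80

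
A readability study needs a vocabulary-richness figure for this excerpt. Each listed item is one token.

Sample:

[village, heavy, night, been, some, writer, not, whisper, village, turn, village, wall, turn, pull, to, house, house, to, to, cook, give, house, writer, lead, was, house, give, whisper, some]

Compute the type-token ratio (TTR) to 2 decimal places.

0.59

N = 29 tokens, V = 17 types.
TTR = V / N = 17 / 29 = 0.59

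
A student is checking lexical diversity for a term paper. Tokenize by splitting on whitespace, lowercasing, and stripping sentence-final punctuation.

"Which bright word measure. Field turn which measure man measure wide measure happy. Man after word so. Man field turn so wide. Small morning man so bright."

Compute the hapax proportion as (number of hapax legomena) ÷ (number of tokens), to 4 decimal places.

Frequencies: measure:4, man:4, so:3, which:2, bright:2, word:2, field:2, turn:2, wide:2, happy:1, after:1, small:1, morning:1
Hapax count = 4; token count = 27.
Ratio = 4 / 27 = 0.1481

0.1481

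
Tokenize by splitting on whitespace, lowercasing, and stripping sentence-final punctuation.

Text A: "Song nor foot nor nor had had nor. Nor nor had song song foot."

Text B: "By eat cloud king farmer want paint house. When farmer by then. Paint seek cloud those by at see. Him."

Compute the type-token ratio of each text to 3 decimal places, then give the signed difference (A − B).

TTR(A) = 4/14 = 0.286
TTR(B) = 15/20 = 0.750
Difference = 0.286 − 0.750 = -0.464

-0.464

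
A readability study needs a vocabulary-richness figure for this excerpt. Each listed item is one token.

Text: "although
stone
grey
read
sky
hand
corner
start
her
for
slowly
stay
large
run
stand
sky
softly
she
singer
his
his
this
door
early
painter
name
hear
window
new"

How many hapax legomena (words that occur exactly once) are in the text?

Frequencies: sky:2, his:2, although:1, stone:1, grey:1, read:1, hand:1, corner:1, start:1, her:1, for:1, slowly:1, stay:1, large:1, run:1, stand:1, softly:1, she:1, singer:1, this:1, … (7 more, each freq 1)
Hapax (freq=1): although, corner, door, early, for, grey, hand, hear, her, large, name, new, painter, read, run, she, singer, slowly, softly, stand, start, stay, stone, this, window

25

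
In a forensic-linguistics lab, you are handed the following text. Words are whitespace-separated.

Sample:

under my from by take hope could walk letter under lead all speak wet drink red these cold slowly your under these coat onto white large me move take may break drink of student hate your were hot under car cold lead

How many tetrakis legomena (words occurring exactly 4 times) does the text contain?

Frequencies: under:4, take:2, lead:2, drink:2, these:2, cold:2, your:2, my:1, from:1, by:1, hope:1, could:1, walk:1, letter:1, all:1, speak:1, wet:1, red:1, slowly:1, coat:1, … (13 more, each freq 1)
Words with frequency 4: under

1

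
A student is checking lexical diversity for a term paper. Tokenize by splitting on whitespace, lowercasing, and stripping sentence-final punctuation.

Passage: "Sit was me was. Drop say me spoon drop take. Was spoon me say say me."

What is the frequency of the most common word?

4

Frequencies: me:4, was:3, say:3, drop:2, spoon:2, sit:1, take:1
Most common: 'me' with frequency 4.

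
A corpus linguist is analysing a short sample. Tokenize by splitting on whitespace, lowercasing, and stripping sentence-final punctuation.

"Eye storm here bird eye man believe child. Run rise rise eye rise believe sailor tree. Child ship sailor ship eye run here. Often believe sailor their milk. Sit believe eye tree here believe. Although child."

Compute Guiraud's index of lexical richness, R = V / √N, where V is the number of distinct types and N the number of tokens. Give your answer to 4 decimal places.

2.8333

N = 36, V = 17.
√N = 6.000000
R = 17 / 6.000000 = 2.8333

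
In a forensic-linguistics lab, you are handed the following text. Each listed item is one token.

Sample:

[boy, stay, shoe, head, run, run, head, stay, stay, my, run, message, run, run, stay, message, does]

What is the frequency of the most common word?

5

Frequencies: run:5, stay:4, head:2, message:2, boy:1, shoe:1, my:1, does:1
Most common: 'run' with frequency 5.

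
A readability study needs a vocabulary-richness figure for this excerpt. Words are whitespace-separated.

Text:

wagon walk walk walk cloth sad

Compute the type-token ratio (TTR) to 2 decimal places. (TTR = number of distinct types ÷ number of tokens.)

N = 6 tokens, V = 4 types.
TTR = V / N = 4 / 6 = 0.67

0.67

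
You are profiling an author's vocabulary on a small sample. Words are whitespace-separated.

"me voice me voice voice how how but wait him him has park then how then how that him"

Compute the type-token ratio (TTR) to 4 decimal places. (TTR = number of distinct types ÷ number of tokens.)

0.5263

N = 19 tokens, V = 10 types.
TTR = V / N = 10 / 19 = 0.5263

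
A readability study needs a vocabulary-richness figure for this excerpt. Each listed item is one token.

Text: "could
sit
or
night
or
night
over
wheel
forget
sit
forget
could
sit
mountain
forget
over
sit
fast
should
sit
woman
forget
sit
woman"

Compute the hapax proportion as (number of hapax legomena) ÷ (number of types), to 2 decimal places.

Frequencies: sit:6, forget:4, could:2, or:2, night:2, over:2, woman:2, wheel:1, mountain:1, fast:1, should:1
Hapax count = 4; type count = 11.
Ratio = 4 / 11 = 0.36

0.36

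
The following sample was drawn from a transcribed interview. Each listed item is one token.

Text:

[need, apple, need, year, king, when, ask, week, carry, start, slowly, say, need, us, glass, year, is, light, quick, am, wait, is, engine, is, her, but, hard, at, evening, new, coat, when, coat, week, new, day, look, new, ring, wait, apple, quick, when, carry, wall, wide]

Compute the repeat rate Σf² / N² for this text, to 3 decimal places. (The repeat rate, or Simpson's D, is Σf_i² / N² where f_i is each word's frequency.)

0.040

Frequencies: need:3, when:3, is:3, new:3, apple:2, year:2, week:2, carry:2, quick:2, wait:2, coat:2, king:1, ask:1, start:1, slowly:1, say:1, us:1, glass:1, light:1, am:1, … (11 more, each freq 1)
Σf² = 84; N² = 2116
Repeat rate = 84 / 2116 = 0.040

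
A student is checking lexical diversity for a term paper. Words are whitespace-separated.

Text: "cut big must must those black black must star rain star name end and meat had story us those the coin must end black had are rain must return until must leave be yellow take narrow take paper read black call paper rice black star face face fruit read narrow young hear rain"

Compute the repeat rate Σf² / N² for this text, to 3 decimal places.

Frequencies: must:6, black:5, star:3, rain:3, those:2, end:2, had:2, take:2, narrow:2, paper:2, read:2, face:2, cut:1, big:1, name:1, and:1, meat:1, story:1, us:1, the:1, … (12 more, each freq 1)
Σf² = 131; N² = 2809
Repeat rate = 131 / 2809 = 0.047

0.047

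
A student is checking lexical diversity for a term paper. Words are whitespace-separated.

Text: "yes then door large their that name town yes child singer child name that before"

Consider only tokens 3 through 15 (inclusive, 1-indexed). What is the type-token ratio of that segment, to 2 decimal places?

0.77

Segment tokens 3–15: door, large, their, that, name, town, yes, child, singer, child, name, that, before
Segment N = 13, segment V = 10.
TTR = 10 / 13 = 0.77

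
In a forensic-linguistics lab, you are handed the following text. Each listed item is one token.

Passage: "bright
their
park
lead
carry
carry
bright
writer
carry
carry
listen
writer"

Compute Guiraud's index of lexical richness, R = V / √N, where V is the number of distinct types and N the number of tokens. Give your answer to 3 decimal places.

N = 12, V = 7.
√N = 3.464102
R = 7 / 3.464102 = 2.021

2.021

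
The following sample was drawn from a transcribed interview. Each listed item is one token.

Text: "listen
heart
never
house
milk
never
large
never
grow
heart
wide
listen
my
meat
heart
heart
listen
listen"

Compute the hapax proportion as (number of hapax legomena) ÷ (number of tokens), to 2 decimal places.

0.39

Frequencies: listen:4, heart:4, never:3, house:1, milk:1, large:1, grow:1, wide:1, my:1, meat:1
Hapax count = 7; token count = 18.
Ratio = 7 / 18 = 0.39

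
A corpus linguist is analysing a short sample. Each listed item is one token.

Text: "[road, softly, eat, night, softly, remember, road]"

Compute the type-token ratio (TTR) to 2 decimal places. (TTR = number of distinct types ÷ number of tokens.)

0.71

N = 7 tokens, V = 5 types.
TTR = V / N = 5 / 7 = 0.71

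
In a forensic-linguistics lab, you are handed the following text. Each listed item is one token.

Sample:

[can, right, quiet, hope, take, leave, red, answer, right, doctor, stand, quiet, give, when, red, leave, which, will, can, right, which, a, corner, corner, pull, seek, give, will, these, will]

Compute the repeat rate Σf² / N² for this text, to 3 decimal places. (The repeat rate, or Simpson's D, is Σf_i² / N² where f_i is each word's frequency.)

0.062

Frequencies: right:3, will:3, can:2, quiet:2, leave:2, red:2, give:2, which:2, corner:2, hope:1, take:1, answer:1, doctor:1, stand:1, when:1, a:1, pull:1, seek:1, these:1
Σf² = 56; N² = 900
Repeat rate = 56 / 900 = 0.062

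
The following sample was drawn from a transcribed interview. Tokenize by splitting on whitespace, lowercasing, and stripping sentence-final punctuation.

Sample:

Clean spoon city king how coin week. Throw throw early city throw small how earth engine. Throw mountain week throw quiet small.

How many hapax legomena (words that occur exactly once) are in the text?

Frequencies: throw:5, city:2, how:2, week:2, small:2, clean:1, spoon:1, king:1, coin:1, early:1, earth:1, engine:1, mountain:1, quiet:1
Hapax (freq=1): clean, coin, early, earth, engine, king, mountain, quiet, spoon

9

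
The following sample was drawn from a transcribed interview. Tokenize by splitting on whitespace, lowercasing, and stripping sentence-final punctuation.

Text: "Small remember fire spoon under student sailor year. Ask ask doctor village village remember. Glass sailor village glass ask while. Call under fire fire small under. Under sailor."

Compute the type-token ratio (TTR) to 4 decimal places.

0.5000

N = 28 tokens, V = 14 types.
TTR = V / N = 14 / 28 = 0.5000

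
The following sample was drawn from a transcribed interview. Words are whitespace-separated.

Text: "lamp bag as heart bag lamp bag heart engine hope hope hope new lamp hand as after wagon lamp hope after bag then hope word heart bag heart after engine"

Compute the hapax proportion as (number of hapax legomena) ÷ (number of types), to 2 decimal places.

Frequencies: bag:5, hope:5, lamp:4, heart:4, after:3, as:2, engine:2, new:1, hand:1, wagon:1, then:1, word:1
Hapax count = 5; type count = 12.
Ratio = 5 / 12 = 0.42

0.42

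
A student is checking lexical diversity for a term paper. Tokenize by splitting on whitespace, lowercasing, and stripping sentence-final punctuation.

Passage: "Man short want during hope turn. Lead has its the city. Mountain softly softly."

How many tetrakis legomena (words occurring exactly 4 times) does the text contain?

Frequencies: softly:2, man:1, short:1, want:1, during:1, hope:1, turn:1, lead:1, has:1, its:1, the:1, city:1, mountain:1
Words with frequency 4: (none)

0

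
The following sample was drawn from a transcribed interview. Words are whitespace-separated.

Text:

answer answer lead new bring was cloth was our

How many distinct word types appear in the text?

7

Distinct types: {answer, bring, cloth, lead, new, our, was}
V = 7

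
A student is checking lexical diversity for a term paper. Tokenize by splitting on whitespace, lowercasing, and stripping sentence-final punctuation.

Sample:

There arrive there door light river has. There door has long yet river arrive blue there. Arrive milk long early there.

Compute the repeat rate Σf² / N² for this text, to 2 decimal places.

Frequencies: there:5, arrive:3, door:2, river:2, has:2, long:2, light:1, yet:1, blue:1, milk:1, early:1
Σf² = 55; N² = 441
Repeat rate = 55 / 441 = 0.12

0.12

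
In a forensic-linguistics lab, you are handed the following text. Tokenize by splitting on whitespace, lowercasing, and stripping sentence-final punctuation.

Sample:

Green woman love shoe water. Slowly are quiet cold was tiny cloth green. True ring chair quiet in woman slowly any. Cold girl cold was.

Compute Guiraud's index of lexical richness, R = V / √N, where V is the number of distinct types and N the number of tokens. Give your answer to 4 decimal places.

N = 25, V = 18.
√N = 5.000000
R = 18 / 5.000000 = 3.6000

3.6000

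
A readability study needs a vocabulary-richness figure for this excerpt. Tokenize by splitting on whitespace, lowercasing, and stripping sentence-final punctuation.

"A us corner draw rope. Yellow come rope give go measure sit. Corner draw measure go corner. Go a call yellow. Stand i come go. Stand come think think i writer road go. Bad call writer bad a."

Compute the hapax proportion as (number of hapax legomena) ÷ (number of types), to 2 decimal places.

Frequencies: go:5, a:3, corner:3, come:3, draw:2, rope:2, yellow:2, measure:2, call:2, stand:2, i:2, think:2, writer:2, bad:2, us:1, give:1, sit:1, road:1
Hapax count = 4; type count = 18.
Ratio = 4 / 18 = 0.22

0.22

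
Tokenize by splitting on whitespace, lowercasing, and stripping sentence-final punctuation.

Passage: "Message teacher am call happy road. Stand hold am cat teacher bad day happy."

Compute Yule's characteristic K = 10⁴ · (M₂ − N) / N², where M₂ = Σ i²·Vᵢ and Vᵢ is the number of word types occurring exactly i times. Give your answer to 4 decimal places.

Frequencies: teacher:2, am:2, happy:2, message:1, call:1, road:1, stand:1, hold:1, cat:1, bad:1, day:1
N = 14. Frequency spectrum: V_1=8, V_2=3
M₂ = 1²·8 + 2²·3 = 20
K = 10000 × (20 − 14) / 14² = 306.1224

306.1224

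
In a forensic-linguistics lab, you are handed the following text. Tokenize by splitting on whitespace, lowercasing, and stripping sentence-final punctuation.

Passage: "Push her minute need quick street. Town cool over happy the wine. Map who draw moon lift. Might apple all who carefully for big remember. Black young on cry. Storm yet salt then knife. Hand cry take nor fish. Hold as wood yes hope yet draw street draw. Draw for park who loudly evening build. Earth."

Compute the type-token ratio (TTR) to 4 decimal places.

N = 56 tokens, V = 47 types.
TTR = V / N = 47 / 56 = 0.8393

0.8393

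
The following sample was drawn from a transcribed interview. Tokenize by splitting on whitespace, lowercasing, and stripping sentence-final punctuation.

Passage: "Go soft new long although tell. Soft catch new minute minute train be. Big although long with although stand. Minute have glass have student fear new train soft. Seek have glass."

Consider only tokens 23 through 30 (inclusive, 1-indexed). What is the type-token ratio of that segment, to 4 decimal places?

Segment tokens 23–30: have, student, fear, new, train, soft, seek, have
Segment N = 8, segment V = 7.
TTR = 7 / 8 = 0.8750

0.8750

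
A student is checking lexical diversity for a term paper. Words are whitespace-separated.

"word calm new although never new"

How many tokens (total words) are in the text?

6

Tokens: word, calm, new, although, never, new
N = 6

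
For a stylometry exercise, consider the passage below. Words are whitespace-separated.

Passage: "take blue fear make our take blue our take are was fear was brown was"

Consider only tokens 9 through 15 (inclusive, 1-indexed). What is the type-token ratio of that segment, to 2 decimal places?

0.71

Segment tokens 9–15: take, are, was, fear, was, brown, was
Segment N = 7, segment V = 5.
TTR = 5 / 7 = 0.71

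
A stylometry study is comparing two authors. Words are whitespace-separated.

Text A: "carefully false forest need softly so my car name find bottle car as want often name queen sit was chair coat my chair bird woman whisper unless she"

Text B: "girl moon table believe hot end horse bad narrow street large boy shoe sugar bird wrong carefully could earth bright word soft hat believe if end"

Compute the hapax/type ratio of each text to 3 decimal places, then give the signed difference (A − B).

-0.084

A: hapax=20, V=24, ratio=0.833
B: hapax=22, V=24, ratio=0.917
Difference = 0.833 − 0.917 = -0.084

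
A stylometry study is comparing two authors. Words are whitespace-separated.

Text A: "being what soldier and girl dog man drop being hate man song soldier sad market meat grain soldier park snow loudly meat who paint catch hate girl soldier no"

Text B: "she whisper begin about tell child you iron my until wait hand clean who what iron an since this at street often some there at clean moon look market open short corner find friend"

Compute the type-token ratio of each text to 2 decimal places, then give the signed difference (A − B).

TTR(A) = 21/29 = 0.72
TTR(B) = 31/34 = 0.91
Difference = 0.72 − 0.91 = -0.19

-0.19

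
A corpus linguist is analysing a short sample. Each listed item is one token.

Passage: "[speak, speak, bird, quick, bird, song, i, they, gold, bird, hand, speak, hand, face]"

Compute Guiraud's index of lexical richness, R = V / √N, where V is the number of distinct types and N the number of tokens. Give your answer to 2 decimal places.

N = 14, V = 9.
√N = 3.741657
R = 9 / 3.741657 = 2.41

2.41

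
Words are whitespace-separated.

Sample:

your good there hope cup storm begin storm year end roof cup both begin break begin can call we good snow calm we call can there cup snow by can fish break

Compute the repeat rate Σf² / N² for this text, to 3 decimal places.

Frequencies: cup:3, begin:3, can:3, good:2, there:2, storm:2, break:2, call:2, we:2, snow:2, your:1, hope:1, year:1, end:1, roof:1, both:1, calm:1, by:1, fish:1
Σf² = 64; N² = 1024
Repeat rate = 64 / 1024 = 0.063

0.063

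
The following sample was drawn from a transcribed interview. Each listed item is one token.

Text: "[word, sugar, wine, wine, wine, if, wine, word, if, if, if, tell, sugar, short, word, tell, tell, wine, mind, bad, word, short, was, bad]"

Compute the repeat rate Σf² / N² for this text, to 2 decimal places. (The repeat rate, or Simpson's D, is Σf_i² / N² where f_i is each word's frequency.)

Frequencies: wine:5, word:4, if:4, tell:3, sugar:2, short:2, bad:2, mind:1, was:1
Σf² = 80; N² = 576
Repeat rate = 80 / 576 = 0.14

0.14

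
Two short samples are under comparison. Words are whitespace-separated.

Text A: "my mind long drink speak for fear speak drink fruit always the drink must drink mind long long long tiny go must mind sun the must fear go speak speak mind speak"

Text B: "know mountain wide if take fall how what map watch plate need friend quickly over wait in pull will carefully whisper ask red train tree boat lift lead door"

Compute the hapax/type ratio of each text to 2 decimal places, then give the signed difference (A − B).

-0.57

A: hapax=6, V=14, ratio=0.43
B: hapax=29, V=29, ratio=1.00
Difference = 0.43 − 1.00 = -0.57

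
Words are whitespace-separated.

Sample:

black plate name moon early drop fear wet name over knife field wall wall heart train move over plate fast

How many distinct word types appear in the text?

16

Distinct types: {black, drop, early, fast, fear, field, heart, knife, moon, move, name, over, plate, train, wall, wet}
V = 16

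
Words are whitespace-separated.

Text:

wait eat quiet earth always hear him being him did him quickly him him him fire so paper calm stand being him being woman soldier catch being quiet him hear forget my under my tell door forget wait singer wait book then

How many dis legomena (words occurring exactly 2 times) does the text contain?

Frequencies: him:8, being:4, wait:3, quiet:2, hear:2, forget:2, my:2, eat:1, earth:1, always:1, did:1, quickly:1, fire:1, so:1, paper:1, calm:1, stand:1, woman:1, soldier:1, catch:1, … (6 more, each freq 1)
Words with frequency 2: forget, hear, my, quiet

4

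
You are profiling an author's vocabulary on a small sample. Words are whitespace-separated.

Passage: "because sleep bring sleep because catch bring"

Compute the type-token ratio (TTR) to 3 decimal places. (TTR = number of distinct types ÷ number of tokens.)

0.571

N = 7 tokens, V = 4 types.
TTR = V / N = 4 / 7 = 0.571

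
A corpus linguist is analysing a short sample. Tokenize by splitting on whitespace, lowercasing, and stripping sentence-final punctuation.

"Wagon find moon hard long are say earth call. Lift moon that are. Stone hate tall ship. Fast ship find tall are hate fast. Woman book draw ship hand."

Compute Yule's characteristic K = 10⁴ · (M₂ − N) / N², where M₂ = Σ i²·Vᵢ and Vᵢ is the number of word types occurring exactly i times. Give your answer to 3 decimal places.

261.593

Frequencies: are:3, ship:3, find:2, moon:2, hate:2, tall:2, fast:2, wagon:1, hard:1, long:1, say:1, earth:1, call:1, lift:1, that:1, stone:1, woman:1, book:1, draw:1, hand:1
N = 29. Frequency spectrum: V_1=13, V_2=5, V_3=2
M₂ = 1²·13 + 2²·5 + 3²·2 = 51
K = 10000 × (51 − 29) / 29² = 261.593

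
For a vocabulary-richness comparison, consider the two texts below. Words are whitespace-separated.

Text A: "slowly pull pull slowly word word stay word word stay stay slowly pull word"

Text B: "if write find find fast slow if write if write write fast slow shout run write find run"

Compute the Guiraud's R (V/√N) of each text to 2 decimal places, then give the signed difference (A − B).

-0.58

A: V=4, N=14, R=1.07
B: V=7, N=18, R=1.65
Difference = 1.07 − 1.65 = -0.58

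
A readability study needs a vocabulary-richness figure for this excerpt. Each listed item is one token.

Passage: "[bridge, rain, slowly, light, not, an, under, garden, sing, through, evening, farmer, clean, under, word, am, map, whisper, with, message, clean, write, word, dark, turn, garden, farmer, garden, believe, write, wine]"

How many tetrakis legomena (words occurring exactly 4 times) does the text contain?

Frequencies: garden:3, under:2, farmer:2, clean:2, word:2, write:2, bridge:1, rain:1, slowly:1, light:1, not:1, an:1, sing:1, through:1, evening:1, am:1, map:1, whisper:1, with:1, message:1, … (4 more, each freq 1)
Words with frequency 4: (none)

0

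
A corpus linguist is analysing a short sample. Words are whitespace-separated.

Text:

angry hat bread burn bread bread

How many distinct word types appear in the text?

Distinct types: {angry, bread, burn, hat}
V = 4

4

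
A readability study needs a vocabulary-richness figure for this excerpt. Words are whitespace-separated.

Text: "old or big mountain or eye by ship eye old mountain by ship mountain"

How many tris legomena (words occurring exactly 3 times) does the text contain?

Frequencies: mountain:3, old:2, or:2, eye:2, by:2, ship:2, big:1
Words with frequency 3: mountain

1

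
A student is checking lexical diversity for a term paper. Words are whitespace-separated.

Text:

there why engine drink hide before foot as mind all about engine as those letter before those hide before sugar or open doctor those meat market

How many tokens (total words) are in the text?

26

Tokens: there, why, engine, drink, hide, before, foot, as, mind, all, about, engine, as, those, letter, before, those, hide, before, sugar, or, open, doctor, those, meat, market
N = 26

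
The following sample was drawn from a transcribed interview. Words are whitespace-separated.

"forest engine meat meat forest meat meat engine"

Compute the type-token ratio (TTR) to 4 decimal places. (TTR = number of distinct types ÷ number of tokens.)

N = 8 tokens, V = 3 types.
TTR = V / N = 3 / 8 = 0.3750

0.3750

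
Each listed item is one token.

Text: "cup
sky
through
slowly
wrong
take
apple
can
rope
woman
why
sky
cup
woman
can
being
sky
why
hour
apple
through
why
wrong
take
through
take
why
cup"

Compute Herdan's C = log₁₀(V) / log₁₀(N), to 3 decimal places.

N = 28, V = 13.
log₁₀(V) = 1.113943, log₁₀(N) = 1.447158
C = 1.113943 / 1.447158 = 0.770

0.770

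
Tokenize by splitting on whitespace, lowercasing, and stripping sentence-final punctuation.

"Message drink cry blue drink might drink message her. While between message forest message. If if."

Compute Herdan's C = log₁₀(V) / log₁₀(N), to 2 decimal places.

N = 16, V = 10.
log₁₀(V) = 1.000000, log₁₀(N) = 1.204120
C = 1.000000 / 1.204120 = 0.83

0.83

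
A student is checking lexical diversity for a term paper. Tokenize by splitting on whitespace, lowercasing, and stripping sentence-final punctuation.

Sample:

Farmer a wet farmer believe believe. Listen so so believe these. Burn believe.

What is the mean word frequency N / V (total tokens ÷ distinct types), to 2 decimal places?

N = 13 tokens, V = 8 types.
Mean frequency = N / V = 13 / 8 = 1.63

1.63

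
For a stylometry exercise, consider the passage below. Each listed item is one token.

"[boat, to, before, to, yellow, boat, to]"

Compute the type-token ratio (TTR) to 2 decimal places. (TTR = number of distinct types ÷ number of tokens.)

N = 7 tokens, V = 4 types.
TTR = V / N = 4 / 7 = 0.57

0.57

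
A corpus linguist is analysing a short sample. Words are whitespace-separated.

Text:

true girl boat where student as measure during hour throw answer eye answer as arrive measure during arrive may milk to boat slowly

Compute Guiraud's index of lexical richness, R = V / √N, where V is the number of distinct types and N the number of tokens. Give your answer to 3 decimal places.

3.545

N = 23, V = 17.
√N = 4.795832
R = 17 / 4.795832 = 3.545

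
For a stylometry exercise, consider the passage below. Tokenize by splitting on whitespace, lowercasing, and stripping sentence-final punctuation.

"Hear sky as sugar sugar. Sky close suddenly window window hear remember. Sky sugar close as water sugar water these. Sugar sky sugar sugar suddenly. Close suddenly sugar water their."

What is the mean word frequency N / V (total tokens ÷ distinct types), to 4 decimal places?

2.7273

N = 30 tokens, V = 11 types.
Mean frequency = N / V = 30 / 11 = 2.7273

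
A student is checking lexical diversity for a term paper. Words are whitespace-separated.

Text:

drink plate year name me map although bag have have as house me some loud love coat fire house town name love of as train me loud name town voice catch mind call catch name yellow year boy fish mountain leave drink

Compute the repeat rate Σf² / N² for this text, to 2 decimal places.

0.04

Frequencies: name:4, me:3, drink:2, year:2, have:2, as:2, house:2, loud:2, love:2, town:2, catch:2, plate:1, map:1, although:1, bag:1, some:1, coat:1, fire:1, of:1, train:1, … (8 more, each freq 1)
Σf² = 78; N² = 1764
Repeat rate = 78 / 1764 = 0.04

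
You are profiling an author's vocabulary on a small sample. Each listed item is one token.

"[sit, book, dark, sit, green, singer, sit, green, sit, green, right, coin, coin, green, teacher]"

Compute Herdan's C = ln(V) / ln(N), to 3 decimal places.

0.768

N = 15, V = 8.
ln(V) = 2.079442, ln(N) = 2.708050
C = 2.079442 / 2.708050 = 0.768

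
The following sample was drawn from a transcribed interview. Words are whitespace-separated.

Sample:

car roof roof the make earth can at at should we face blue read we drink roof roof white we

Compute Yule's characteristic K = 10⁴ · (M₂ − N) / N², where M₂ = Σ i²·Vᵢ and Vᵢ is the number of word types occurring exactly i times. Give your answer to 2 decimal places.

Frequencies: roof:4, we:3, at:2, car:1, the:1, make:1, earth:1, can:1, should:1, face:1, blue:1, read:1, drink:1, white:1
N = 20. Frequency spectrum: V_1=11, V_2=1, V_3=1, V_4=1
M₂ = 1²·11 + 2²·1 + 3²·1 + 4²·1 = 40
K = 10000 × (40 − 20) / 20² = 500.00

500.00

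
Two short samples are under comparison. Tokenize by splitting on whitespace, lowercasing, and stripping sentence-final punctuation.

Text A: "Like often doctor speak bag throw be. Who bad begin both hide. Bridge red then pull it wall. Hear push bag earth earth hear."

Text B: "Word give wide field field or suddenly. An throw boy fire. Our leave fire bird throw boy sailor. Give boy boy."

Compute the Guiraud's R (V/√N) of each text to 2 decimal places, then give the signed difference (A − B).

1.23

A: V=21, N=24, R=4.29
B: V=14, N=21, R=3.06
Difference = 4.29 − 3.06 = 1.23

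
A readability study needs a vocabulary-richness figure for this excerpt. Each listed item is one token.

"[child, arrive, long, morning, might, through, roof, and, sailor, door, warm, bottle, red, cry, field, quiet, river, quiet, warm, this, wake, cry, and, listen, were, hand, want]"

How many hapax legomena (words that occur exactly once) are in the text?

Frequencies: and:2, warm:2, cry:2, quiet:2, child:1, arrive:1, long:1, morning:1, might:1, through:1, roof:1, sailor:1, door:1, bottle:1, red:1, field:1, river:1, this:1, wake:1, listen:1, … (3 more, each freq 1)
Hapax (freq=1): arrive, bottle, child, door, field, hand, listen, long, might, morning, red, river, roof, sailor, this, through, wake, want, were

19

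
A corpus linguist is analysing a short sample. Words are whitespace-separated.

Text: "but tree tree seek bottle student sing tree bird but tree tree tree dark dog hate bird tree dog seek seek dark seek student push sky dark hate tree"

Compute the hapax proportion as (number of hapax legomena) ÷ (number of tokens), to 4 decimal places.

Frequencies: tree:8, seek:4, dark:3, but:2, student:2, bird:2, dog:2, hate:2, bottle:1, sing:1, push:1, sky:1
Hapax count = 4; token count = 29.
Ratio = 4 / 29 = 0.1379

0.1379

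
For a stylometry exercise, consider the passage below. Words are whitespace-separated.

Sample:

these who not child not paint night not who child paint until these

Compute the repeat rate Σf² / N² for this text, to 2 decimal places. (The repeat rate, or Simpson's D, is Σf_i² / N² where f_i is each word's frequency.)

0.16

Frequencies: not:3, these:2, who:2, child:2, paint:2, night:1, until:1
Σf² = 27; N² = 169
Repeat rate = 27 / 169 = 0.16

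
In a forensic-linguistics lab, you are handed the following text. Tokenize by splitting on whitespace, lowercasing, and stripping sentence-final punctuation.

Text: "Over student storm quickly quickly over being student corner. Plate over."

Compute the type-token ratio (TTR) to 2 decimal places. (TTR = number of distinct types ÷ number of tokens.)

0.64

N = 11 tokens, V = 7 types.
TTR = V / N = 7 / 11 = 0.64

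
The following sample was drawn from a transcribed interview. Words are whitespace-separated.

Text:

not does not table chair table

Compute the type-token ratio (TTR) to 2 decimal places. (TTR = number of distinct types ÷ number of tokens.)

N = 6 tokens, V = 4 types.
TTR = V / N = 4 / 6 = 0.67

0.67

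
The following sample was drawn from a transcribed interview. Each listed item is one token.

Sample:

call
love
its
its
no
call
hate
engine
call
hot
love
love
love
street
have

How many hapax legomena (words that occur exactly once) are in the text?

6

Frequencies: love:4, call:3, its:2, no:1, hate:1, engine:1, hot:1, street:1, have:1
Hapax (freq=1): engine, hate, have, hot, no, street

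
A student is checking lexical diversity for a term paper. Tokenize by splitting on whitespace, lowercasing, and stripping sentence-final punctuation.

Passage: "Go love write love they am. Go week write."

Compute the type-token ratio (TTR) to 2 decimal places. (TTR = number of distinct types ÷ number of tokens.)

0.67

N = 9 tokens, V = 6 types.
TTR = V / N = 6 / 9 = 0.67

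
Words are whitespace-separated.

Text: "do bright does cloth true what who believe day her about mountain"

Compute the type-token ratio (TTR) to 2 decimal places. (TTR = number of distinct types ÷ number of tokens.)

1.00

N = 12 tokens, V = 12 types.
TTR = V / N = 12 / 12 = 1.00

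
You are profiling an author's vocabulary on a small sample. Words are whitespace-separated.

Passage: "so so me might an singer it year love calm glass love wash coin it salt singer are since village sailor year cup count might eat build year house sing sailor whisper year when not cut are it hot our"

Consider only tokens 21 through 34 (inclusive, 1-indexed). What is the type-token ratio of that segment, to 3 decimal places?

0.786

Segment tokens 21–34: sailor, year, cup, count, might, eat, build, year, house, sing, sailor, whisper, year, when
Segment N = 14, segment V = 11.
TTR = 11 / 14 = 0.786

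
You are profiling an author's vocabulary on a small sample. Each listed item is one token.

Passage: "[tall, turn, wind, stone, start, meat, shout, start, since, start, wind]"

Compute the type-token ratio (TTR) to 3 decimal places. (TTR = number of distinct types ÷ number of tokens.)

0.727

N = 11 tokens, V = 8 types.
TTR = V / N = 8 / 11 = 0.727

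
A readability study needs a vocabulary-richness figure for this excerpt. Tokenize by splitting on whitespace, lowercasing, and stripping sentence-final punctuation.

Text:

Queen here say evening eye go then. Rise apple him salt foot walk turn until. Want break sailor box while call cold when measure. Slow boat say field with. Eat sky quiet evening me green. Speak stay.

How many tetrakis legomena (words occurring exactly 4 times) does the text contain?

Frequencies: say:2, evening:2, queen:1, here:1, eye:1, go:1, then:1, rise:1, apple:1, him:1, salt:1, foot:1, walk:1, turn:1, until:1, want:1, break:1, sailor:1, box:1, while:1, … (15 more, each freq 1)
Words with frequency 4: (none)

0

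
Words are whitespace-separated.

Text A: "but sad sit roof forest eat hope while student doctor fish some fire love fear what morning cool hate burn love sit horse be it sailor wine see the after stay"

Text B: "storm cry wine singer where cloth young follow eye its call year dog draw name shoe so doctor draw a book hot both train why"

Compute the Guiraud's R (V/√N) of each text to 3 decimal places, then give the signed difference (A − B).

A: V=29, N=31, R=5.209
B: V=24, N=25, R=4.800
Difference = 5.209 − 4.800 = 0.409

0.409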